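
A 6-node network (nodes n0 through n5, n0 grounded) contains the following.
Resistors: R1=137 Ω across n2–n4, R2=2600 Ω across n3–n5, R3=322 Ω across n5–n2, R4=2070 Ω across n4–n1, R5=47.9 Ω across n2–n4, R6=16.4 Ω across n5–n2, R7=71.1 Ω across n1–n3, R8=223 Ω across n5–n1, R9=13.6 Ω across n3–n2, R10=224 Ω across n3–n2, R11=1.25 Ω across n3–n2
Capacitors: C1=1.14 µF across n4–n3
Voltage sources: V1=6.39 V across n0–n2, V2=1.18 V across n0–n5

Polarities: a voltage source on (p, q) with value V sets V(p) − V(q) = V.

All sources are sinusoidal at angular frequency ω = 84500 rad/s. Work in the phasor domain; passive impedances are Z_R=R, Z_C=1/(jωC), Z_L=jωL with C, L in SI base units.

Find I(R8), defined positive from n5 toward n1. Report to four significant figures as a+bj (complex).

0.01778-1.703e-09j A

Apply KCL at each of the 5 non-ground nodes and solve the resulting linear system.
Node n1: branches {R4, R7, R8} → V_1 = -5.146+3.797e-07j
Node n2: branches {R1, R3, R5, R6, R9, R10, R11, V1} → V_2 = -6.390+0.000j
Node n3: branches {R2, R7, R9, C1, R10, R11} → V_3 = -6.368-7.288e-06j
Node n4: branches {R1, R4, R5, C1} → V_4 = -6.368+0.0002271j
Node n5: branches {R2, R3, R6, R8, V2} → V_5 = -1.180+0.000j
Source currents: i(V1)=-0.3536-1.100e-09j, i(V2)=0.3536+1.100e-09j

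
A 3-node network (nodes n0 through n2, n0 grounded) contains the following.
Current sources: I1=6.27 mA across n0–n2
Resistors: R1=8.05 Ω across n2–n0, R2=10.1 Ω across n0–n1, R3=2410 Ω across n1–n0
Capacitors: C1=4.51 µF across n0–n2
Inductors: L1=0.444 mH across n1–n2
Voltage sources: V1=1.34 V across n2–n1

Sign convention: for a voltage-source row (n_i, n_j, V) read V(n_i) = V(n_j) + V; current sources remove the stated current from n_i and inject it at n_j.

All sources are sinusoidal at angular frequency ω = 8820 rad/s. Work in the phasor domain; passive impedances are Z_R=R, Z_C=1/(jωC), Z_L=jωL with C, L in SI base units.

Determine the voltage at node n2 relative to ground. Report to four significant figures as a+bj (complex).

0.6046-0.1075j V

Element admittances at ω=8820 rad/s:
  I1: injects 0.00627 A into n2 (from n0)
  Y(R1) = 0.1242+0.000j S between n2,n0
  Y(C1) = 0.000+0.03978j S between n0,n2
  Y(L1) = 0.000-0.2554j S between n1,n2
  Y(R2) = 0.09901+0.000j S between n0,n1
  Y(R3) = 0.0004149+0.000j S between n1,n0
  V1: constraint V(n2)−V(n1) = 1.34
Assemble and solve the 3×3 MNA system:
  V(n1)=-0.7354-0.1075j  V(n2)=0.6046-0.1075j
  i(V1)=-0.07312+0.3315j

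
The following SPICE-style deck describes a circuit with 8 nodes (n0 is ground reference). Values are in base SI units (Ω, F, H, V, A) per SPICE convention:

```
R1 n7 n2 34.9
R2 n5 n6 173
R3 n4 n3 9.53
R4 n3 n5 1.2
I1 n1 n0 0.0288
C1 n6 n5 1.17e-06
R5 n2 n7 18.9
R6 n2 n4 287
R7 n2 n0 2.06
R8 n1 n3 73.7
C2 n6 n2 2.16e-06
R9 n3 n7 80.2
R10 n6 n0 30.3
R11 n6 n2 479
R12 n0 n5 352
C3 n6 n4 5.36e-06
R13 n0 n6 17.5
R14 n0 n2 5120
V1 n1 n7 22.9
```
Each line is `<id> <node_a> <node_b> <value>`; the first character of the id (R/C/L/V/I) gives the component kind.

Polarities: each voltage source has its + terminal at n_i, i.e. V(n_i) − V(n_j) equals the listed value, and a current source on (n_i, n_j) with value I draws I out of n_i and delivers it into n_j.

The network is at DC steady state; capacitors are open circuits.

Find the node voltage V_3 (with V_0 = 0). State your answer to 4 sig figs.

MNA unknowns: 7 node voltages V₁..V_7 plus 1 source current (V1)
R1: Y=0.02865 on G[7,2]
R2: Y=0.005780 on G[5,6]
R3: Y=0.1049 on G[4,3]
R4: Y=0.8333 on G[3,5]
I1: z[1]−=0.0288, z[0]+=0.0288
C1: Y=0.000 on G[6,5]
R5: Y=0.05291 on G[2,7]
R6: Y=0.003484 on G[2,4]
R7: Y=0.4854 on G[2,0]
R8: Y=0.01357 on G[1,3]
C2: Y=0.000 on G[6,2]
R9: Y=0.01247 on G[3,7]
R10: Y=0.03300 on G[6,0]
R11: Y=0.002088 on G[6,2]
R12: Y=0.002841 on G[0,5]
C3: Y=0.000 on G[6,4]
R13: Y=0.05714 on G[0,6]
R14: Y=0.0001953 on G[0,2]
V1: row V1−V7=22.9, i_V1 at 1,7
solve → V1=21.34, V2=-0.1778, V3=7.168, V4=6.932, V5=7.098, V6=0.4148, V7=-1.556
aux → i_V1=-0.2211

7.168 V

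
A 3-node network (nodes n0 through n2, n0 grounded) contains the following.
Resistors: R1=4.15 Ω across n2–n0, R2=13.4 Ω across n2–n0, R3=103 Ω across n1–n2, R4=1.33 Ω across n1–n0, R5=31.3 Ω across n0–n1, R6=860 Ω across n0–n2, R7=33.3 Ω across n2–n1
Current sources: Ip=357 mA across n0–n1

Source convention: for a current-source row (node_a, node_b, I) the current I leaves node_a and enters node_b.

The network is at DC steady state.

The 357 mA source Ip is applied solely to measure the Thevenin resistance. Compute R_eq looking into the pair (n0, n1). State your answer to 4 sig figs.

MNA unknowns: 2 node voltages V₁..V_2
R1: Y=0.2410 on G[2,0]
R2: Y=0.07463 on G[2,0]
R3: Y=0.009709 on G[1,2]
R4: Y=0.7519 on G[1,0]
R5: Y=0.03195 on G[0,1]
R6: Y=0.001163 on G[0,2]
R7: Y=0.03003 on G[2,1]
Ip: z[0]−=0.357, z[1]+=0.357
solve → V1=0.4358, V2=0.04858

R_eq = 1.221 Ω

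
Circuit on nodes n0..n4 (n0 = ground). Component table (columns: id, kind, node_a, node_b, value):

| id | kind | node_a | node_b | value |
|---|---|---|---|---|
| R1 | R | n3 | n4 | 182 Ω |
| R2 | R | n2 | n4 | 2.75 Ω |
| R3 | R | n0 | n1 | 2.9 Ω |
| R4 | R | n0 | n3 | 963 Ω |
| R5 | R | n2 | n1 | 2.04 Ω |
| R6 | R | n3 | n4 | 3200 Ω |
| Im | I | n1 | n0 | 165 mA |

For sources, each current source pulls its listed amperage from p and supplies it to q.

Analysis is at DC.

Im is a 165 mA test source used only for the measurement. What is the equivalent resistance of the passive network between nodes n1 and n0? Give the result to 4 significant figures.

Apply KCL at each of the 4 non-ground nodes and solve the resulting linear system.
Node n1: branches {R3, R5, Im} → V_1 = -0.4773
Node n2: branches {R2, R5} → V_2 = -0.4764
Node n3: branches {R1, R4, R6} → V_3 = -0.4032
Node n4: branches {R1, R2, R6} → V_4 = -0.4753

R_eq = 2.893 Ω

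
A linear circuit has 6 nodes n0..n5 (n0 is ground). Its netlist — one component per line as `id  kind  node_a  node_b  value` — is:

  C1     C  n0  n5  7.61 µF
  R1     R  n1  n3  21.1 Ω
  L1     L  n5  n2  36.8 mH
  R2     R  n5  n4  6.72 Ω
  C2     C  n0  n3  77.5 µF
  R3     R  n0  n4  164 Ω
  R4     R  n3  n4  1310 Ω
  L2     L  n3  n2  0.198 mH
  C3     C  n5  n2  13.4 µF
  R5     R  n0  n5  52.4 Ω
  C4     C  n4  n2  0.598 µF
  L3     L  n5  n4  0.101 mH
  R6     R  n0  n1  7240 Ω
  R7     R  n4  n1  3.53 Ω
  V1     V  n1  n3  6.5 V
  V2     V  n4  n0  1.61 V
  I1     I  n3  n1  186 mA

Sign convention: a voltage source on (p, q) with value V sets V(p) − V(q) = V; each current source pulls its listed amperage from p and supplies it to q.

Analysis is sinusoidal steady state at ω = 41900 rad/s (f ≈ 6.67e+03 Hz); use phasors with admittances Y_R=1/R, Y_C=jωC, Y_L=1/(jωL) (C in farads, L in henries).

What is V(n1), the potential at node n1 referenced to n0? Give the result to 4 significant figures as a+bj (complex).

MNA unknowns: 5 node voltages V₁..V_5 plus 2 source currents (V1, V2)
C1: Y=0.000+0.3189j on G[0,5]
R1: Y=0.04739+0.000j on G[1,3]
L1: Y=0.000-0.0006485j on G[5,2]
R2: Y=0.1488+0.000j on G[5,4]
C2: Y=0.000+3.247j on G[0,3]
R3: Y=0.006098+0.000j on G[0,4]
R4: Y=0.0007634+0.000j on G[3,4]
L2: Y=0.000-0.1205j on G[3,2]
C3: Y=0.000+0.5615j on G[5,2]
R5: Y=0.01908+0.000j on G[0,5]
C4: Y=0.000+0.02506j on G[4,2]
L3: Y=0.000-0.2363j on G[5,4]
R6: Y=0.0001381+0.000j on G[0,1]
R7: Y=0.2833+0.000j on G[4,1]
V1: row V1−V3=6.5, i_V1 at 1,3
V2: row V4−V0=1.61, i_V2 at 4,0
I1: z[3]−=0.186, z[1]+=0.186
solve → V1=6.350+0.5009j, V2=2.702-1.857j, V3=-0.1497+0.5009j, V4=1.610+0.000j, V5=2.138-1.433j
aux → i_V1=-1.466-0.1420j, i_V2=1.118-0.1683j

6.350+0.5009j V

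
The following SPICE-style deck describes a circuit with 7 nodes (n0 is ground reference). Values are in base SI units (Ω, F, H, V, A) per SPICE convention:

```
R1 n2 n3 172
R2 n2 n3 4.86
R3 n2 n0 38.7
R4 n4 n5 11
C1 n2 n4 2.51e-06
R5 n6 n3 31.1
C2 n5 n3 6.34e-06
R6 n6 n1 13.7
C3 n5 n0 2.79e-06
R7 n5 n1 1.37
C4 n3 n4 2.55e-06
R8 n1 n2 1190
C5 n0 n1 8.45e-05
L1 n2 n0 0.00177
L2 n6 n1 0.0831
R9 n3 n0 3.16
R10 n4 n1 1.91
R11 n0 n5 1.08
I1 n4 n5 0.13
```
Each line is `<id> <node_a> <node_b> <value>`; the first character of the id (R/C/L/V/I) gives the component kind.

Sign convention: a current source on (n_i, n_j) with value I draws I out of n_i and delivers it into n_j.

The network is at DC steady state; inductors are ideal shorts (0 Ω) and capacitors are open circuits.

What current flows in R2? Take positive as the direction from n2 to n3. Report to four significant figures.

MNA unknowns: 6 node voltages V₁..V_6 plus 2 source currents (L1, L2)
R1: Y=0.005814 on G[2,3]
R2: Y=0.2058 on G[2,3]
R3: Y=0.02584 on G[2,0]
R4: Y=0.09091 on G[4,5]
C1: Y=0.000 on G[2,4]
R5: Y=0.03215 on G[6,3]
C2: Y=0.000 on G[5,3]
R6: Y=0.07299 on G[6,1]
C3: Y=0.000 on G[5,0]
R7: Y=0.7299 on G[5,1]
C4: Y=0.000 on G[3,4]
R8: Y=0.0008403 on G[1,2]
C5: Y=0.000 on G[0,1]
L1: row V2−V0=0, i_L1 at 2,0
L2: row V6−V1=0, i_L2 at 6,1
R9: Y=0.3165 on G[3,0]
R10: Y=0.5236 on G[4,1]
R11: Y=0.9259 on G[0,5]
I1: z[4]−=0.13, z[5]+=0.13
solve → V1=-0.1280, V2=0.000, V3=-0.007344, V4=-0.3199, V5=0.004304, V6=-0.1280
aux → i_L1=-0.001661, i_L2=0.003878

0.001511 A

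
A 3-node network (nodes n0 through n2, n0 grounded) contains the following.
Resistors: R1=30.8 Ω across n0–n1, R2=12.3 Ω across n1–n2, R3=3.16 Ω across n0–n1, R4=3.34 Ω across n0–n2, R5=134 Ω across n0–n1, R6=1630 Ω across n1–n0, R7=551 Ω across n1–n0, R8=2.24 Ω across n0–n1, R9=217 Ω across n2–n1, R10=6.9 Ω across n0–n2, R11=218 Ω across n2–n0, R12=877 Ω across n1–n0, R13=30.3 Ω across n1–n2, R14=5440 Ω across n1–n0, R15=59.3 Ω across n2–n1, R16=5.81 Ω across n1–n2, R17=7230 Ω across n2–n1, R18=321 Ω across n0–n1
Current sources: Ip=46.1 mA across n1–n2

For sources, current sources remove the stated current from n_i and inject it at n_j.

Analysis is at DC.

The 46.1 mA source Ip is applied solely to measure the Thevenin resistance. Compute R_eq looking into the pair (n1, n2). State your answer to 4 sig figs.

R_eq = 1.676 Ω

MNA unknowns: 2 node voltages V₁..V_2
R1: Y=0.03247 on G[0,1]
R2: Y=0.08130 on G[1,2]
R3: Y=0.3165 on G[0,1]
R4: Y=0.2994 on G[0,2]
R5: Y=0.007463 on G[0,1]
R6: Y=0.0006135 on G[1,0]
R7: Y=0.001815 on G[1,0]
R8: Y=0.4464 on G[0,1]
R9: Y=0.004608 on G[2,1]
R10: Y=0.1449 on G[0,2]
R11: Y=0.004587 on G[2,0]
R12: Y=0.001140 on G[1,0]
R13: Y=0.03300 on G[1,2]
R14: Y=0.0001838 on G[1,0]
R15: Y=0.01686 on G[2,1]
R16: Y=0.1721 on G[1,2]
R17: Y=0.0001383 on G[2,1]
R18: Y=0.003115 on G[0,1]
Ip: z[1]−=0.0461, z[2]+=0.0461
solve → V1=-0.02755, V2=0.04969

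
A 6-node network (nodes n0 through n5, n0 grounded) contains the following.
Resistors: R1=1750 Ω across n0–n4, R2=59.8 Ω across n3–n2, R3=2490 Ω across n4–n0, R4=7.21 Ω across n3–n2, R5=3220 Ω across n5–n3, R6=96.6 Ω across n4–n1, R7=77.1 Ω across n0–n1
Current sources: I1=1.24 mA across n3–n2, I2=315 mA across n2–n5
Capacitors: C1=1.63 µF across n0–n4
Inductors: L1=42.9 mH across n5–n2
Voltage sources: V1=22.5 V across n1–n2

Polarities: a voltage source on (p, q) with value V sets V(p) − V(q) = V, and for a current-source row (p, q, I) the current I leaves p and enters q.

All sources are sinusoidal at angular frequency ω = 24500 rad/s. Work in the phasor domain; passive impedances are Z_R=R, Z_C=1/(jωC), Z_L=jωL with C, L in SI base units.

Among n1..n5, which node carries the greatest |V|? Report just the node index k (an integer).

5

Apply KCL at each of the 5 non-ground nodes and solve the resulting linear system.
Node n1: branches {R6, R7, V1} → V_1 = 0.000+0.000j
Node n2: branches {R2, I1, I2, R4, L1, V1} → V_2 = -22.50+0.000j
Node n3: branches {R2, I1, R4, R5} → V_3 = -22.31+0.5969j
Node n4: branches {R1, R3, C1, R6} → V_4 = 0.000+0.000j
Node n5: branches {I2, R5, L1} → V_5 = 75.01+299.3j
Source currents: i(V1)=0.000+0.000j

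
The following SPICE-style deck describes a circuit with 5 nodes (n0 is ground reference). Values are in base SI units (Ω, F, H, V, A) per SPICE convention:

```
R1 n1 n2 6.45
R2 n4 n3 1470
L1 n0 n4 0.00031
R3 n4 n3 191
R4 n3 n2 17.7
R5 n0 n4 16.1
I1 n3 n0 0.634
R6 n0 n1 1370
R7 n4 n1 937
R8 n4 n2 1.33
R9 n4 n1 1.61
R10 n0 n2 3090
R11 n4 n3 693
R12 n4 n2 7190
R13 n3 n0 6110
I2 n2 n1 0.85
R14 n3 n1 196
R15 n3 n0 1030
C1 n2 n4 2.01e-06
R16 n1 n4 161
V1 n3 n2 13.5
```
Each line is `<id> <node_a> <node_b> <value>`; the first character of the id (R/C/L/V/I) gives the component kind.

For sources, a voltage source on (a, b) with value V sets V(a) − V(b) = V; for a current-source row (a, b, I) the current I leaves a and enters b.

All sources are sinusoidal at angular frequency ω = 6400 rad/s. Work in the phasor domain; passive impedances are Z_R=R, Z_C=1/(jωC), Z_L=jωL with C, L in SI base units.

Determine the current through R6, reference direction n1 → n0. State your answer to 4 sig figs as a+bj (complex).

0.0004855-0.0009179j A

Apply KCL at each of the 4 non-ground nodes and solve the resulting linear system.
Node n1: branches {R1, R6, R7, R9, I2, R14, R16} → V_1 = 0.6651-1.258j
Node n2: branches {R1, R4, R8, R10, R12, I2, C1, V1} → V_2 = -1.827-1.238j
Node n3: branches {R2, R3, R4, I1, R11, R13, R14, R15, V1} → V_3 = 11.67-1.238j
Node n4: branches {R2, L1, R3, R5, R7, R8, R9, R11, R12, C1, R16} → V_4 = -0.1612-1.264j
Source currents: i(V1)=-1.553+0.001108j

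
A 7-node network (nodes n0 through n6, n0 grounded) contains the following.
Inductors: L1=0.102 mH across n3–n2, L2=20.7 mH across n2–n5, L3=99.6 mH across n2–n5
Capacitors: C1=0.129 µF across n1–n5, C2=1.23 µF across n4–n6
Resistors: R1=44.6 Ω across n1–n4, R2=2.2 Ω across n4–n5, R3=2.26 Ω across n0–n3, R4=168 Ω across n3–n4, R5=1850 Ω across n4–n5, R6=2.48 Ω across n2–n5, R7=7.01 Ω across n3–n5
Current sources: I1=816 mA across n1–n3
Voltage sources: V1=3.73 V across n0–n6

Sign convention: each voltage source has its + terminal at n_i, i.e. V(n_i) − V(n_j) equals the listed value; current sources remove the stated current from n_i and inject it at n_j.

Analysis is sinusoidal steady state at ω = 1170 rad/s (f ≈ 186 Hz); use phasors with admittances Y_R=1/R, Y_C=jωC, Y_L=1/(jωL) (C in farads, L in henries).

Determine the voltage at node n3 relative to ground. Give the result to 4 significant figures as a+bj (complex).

-0.0005608-0.001709j V

Element admittances at ω=1170 rad/s:
  Y(L1) = 0.000-8.379j S between n3,n2
  Y(C1) = 0.000+0.0001509j S between n1,n5
  Y(R1) = 0.02242+0.000j S between n1,n4
  Y(R2) = 0.4545+0.000j S between n4,n5
  Y(R3) = 0.4425+0.000j S between n0,n3
  Y(L2) = 0.000-0.04129j S between n2,n5
  I1: injects 0.816 A into n3 (from n1)
  Y(R4) = 0.005952+0.000j S between n3,n4
  Y(C2) = 0.000+0.001439j S between n4,n6
  Y(R5) = 0.0005405+0.000j S between n4,n5
  Y(L3) = 0.000-0.008581j S between n2,n5
  Y(R6) = 0.4032+0.000j S between n2,n5
  Y(R7) = 0.1427+0.000j S between n3,n5
  V1: constraint V(n0)−V(n6) = 3.73
Assemble and solve the 7×7 MNA system:
  V(n1)=-39.60+0.08435j  V(n2)=-0.003723-0.07212j  V(n3)=-0.0005608-0.001709j  V(n4)=-3.204-0.1724j  V(n5)=-1.453-0.1856j  V(n6)=-3.730+0.000j
  i(V1)=-0.0002481-0.0007563j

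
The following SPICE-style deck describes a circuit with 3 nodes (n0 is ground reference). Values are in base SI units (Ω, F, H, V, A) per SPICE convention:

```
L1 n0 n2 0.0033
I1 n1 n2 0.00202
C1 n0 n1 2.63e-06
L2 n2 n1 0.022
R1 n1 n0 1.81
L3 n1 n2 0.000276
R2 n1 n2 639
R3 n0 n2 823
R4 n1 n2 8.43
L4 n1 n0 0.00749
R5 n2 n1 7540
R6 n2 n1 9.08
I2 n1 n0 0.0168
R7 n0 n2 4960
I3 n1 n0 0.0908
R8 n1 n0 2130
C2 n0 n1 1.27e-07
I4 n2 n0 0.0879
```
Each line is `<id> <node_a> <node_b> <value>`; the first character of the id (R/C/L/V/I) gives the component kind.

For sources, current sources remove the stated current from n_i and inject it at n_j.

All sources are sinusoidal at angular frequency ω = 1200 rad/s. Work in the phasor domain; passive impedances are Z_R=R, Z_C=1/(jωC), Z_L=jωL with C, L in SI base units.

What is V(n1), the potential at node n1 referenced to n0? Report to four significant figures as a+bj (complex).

-0.2466-0.1523j V

Apply KCL at each of the 2 non-ground nodes and solve the resulting linear system.
Node n1: branches {I1, C1, L2, R1, L3, R2, R4, L4, R5, R6, I2, I3, R8, C2} → V_1 = -0.2466-0.1523j
Node n2: branches {L1, I1, L2, L3, R2, R3, R4, R5, R6, R7, I4} → V_2 = -0.2290-0.1677j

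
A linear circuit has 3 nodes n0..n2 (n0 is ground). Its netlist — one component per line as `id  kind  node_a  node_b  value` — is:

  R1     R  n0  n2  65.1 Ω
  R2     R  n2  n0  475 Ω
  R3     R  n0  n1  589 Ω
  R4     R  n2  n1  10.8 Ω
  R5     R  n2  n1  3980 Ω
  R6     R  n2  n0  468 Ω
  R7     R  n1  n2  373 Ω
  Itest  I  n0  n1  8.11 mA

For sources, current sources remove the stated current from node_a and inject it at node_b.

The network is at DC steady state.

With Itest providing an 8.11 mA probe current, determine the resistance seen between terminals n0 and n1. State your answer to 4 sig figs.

Element admittances at DC:
  Y(R1) = 0.01536 S between n0,n2
  Y(R2) = 0.002105 S between n2,n0
  Y(R3) = 0.001698 S between n0,n1
  Y(R4) = 0.09259 S between n2,n1
  Y(R5) = 0.0002513 S between n2,n1
  Y(R6) = 0.002137 S between n2,n0
  Y(R7) = 0.002681 S between n1,n2
  Itest: injects 0.00811 A into n1 (from n0)
Assemble and solve the 2×2 MNA system:
  V(n1)=0.4515  V(n2)=0.3746

R_eq = 55.67 Ω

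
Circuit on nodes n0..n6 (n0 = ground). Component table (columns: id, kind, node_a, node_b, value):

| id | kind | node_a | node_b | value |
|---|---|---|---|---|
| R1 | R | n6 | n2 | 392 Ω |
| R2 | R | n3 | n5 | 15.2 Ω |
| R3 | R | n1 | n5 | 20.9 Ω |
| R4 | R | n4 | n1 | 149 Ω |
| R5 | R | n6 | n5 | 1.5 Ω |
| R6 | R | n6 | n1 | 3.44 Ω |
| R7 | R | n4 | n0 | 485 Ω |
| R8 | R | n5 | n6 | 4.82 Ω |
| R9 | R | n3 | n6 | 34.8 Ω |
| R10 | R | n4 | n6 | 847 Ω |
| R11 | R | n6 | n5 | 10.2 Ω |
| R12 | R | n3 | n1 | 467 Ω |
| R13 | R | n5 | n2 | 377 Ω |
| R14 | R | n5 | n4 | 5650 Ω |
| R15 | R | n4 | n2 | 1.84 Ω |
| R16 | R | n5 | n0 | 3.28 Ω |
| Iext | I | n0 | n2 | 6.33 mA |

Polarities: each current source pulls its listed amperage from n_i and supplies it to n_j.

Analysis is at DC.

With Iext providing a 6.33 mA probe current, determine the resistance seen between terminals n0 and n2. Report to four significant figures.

R_eq = 69.36 Ω

MNA unknowns: 6 node voltages V₁..V_6
R1: Y=0.002551 on G[6,2]
R2: Y=0.06579 on G[3,5]
R3: Y=0.04785 on G[1,5]
R4: Y=0.006711 on G[4,1]
R5: Y=0.6667 on G[6,5]
R6: Y=0.2907 on G[6,1]
R7: Y=0.002062 on G[4,0]
R8: Y=0.2075 on G[5,6]
R9: Y=0.02874 on G[3,6]
R10: Y=0.001181 on G[4,6]
R11: Y=0.09804 on G[6,5]
R12: Y=0.002141 on G[3,1]
R13: Y=0.002653 on G[5,2]
R14: Y=0.0001770 on G[5,4]
R15: Y=0.5435 on G[4,2]
R16: Y=0.3049 on G[5,0]
Iext: z[0]−=0.00633, z[2]+=0.00633
solve → V1=0.02897, V2=0.4391, V3=0.01920, V4=0.4314, V5=0.01784, V6=0.02158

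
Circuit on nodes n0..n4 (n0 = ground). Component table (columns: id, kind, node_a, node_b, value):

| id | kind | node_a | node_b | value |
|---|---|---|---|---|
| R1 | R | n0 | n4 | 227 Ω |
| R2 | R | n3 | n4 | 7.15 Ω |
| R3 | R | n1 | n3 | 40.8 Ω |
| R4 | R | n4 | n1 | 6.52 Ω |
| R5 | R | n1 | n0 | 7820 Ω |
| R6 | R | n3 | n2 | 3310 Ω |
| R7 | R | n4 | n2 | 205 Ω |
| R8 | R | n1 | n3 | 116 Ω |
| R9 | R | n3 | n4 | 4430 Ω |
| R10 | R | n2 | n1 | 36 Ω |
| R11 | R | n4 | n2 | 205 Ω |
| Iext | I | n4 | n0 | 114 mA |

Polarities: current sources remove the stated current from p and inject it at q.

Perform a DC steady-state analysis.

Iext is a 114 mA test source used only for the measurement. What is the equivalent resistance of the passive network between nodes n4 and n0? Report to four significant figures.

MNA unknowns: 4 node voltages V₁..V_4
R1: Y=0.004405 on G[0,4]
R2: Y=0.1399 on G[3,4]
R3: Y=0.02451 on G[1,3]
R4: Y=0.1534 on G[4,1]
R5: Y=0.0001279 on G[1,0]
R6: Y=0.0003021 on G[3,2]
R7: Y=0.004878 on G[4,2]
R8: Y=0.008621 on G[1,3]
R9: Y=0.0002257 on G[3,4]
R10: Y=0.02778 on G[2,1]
R11: Y=0.004878 on G[4,2]
Iext: z[4]−=0.114, z[0]+=0.114
solve → V1=-25.13, V2=-25.14, V3=-25.15, V4=-25.15

R_eq = 220.6 Ω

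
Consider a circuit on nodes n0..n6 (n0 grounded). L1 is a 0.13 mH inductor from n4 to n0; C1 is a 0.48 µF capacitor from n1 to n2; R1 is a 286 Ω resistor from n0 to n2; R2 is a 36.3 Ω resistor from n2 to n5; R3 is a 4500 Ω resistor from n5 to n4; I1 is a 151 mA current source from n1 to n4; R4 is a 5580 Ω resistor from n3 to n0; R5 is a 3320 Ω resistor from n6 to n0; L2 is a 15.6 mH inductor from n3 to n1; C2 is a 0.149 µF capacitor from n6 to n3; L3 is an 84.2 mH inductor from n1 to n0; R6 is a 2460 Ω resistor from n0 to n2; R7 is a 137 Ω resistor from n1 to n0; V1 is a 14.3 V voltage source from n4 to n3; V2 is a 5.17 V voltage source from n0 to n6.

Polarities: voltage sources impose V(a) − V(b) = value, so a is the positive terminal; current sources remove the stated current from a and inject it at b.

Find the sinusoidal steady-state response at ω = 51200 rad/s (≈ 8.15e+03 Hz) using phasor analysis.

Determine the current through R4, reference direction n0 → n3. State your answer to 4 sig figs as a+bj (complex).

0.002647-0.0001890j A

MNA unknowns: 6 node voltages V₁..V_6 plus 2 source currents (V1, V2)
L1: Y=0.000-0.1502j on G[4,0]
C1: Y=0.000+0.02458j on G[1,2]
R1: Y=0.003497+0.000j on G[0,2]
R2: Y=0.02755+0.000j on G[2,5]
R3: Y=0.0002222+0.000j on G[5,4]
I1: z[1]−=0.151, z[4]+=0.151
R4: Y=0.0001792+0.000j on G[3,0]
R5: Y=0.0003012+0.000j on G[6,0]
L2: Y=0.000-0.001252j on G[3,1]
C2: Y=0.000+0.007629j on G[6,3]
L3: Y=0.000-0.0002320j on G[1,0]
R6: Y=0.0004065+0.000j on G[0,2]
R7: Y=0.007299+0.000j on G[1,0]
V1: row V4−V3=14.3, i_V1 at 4,3
V2: row V0−V6=5.17, i_V2 at 0,6
solve → V1=-13.30+0.7000j, V2=-13.04-1.483j, V3=-14.77+1.055j, V4=-0.4702+1.055j, V5=-12.94-1.463j, V6=-5.170+0.000j
aux → i_V1=-0.01025-0.07120j, i_V2=0.006490+0.07324j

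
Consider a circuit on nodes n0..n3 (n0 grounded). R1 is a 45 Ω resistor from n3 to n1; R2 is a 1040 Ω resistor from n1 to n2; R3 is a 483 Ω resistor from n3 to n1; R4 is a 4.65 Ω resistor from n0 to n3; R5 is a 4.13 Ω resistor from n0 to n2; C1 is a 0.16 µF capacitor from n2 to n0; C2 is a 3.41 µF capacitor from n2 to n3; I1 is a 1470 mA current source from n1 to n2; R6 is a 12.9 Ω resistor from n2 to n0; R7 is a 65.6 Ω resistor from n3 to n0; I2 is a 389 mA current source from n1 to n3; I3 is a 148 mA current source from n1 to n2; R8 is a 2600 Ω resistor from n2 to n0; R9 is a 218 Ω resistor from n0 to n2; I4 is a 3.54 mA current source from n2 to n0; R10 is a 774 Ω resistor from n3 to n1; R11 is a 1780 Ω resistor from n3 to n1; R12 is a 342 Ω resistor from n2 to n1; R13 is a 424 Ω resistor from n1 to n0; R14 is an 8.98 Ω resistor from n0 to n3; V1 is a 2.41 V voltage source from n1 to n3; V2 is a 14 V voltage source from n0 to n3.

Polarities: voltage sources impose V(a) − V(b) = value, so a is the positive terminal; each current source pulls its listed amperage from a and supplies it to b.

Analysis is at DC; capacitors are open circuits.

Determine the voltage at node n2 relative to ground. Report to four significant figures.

4.777 V

Element admittances at DC:
  Y(R1) = 0.02222 S between n3,n1
  Y(R2) = 0.0009615 S between n1,n2
  Y(R3) = 0.002070 S between n3,n1
  Y(R4) = 0.2151 S between n0,n3
  Y(R5) = 0.2421 S between n0,n2
  Y(C1) = 0.000 S between n2,n0
  Y(C2) = 0.000 S between n2,n3
  I1: injects 1.47 A into n2 (from n1)
  Y(R6) = 0.07752 S between n2,n0
  Y(R7) = 0.01524 S between n3,n0
  I2: injects 0.389 A into n3 (from n1)
  I3: injects 0.148 A into n2 (from n1)
  Y(R8) = 0.0003846 S between n2,n0
  Y(R9) = 0.004587 S between n0,n2
  I4: injects 0.00354 A into n0 (from n2)
  Y(R10) = 0.001292 S between n3,n1
  Y(R11) = 0.0005618 S between n3,n1
  Y(R12) = 0.002924 S between n2,n1
  Y(R13) = 0.002358 S between n1,n0
  Y(R14) = 0.1114 S between n0,n3
  V1: constraint V(n1)−V(n3) = 2.41
  V2: constraint V(n0)−V(n3) = 14
Assemble and solve the 5×5 MNA system:
  V(n1)=-11.59  V(n2)=4.777  V(n3)=-14.00
  i(V1)=-1.979  i(V2)=-3.256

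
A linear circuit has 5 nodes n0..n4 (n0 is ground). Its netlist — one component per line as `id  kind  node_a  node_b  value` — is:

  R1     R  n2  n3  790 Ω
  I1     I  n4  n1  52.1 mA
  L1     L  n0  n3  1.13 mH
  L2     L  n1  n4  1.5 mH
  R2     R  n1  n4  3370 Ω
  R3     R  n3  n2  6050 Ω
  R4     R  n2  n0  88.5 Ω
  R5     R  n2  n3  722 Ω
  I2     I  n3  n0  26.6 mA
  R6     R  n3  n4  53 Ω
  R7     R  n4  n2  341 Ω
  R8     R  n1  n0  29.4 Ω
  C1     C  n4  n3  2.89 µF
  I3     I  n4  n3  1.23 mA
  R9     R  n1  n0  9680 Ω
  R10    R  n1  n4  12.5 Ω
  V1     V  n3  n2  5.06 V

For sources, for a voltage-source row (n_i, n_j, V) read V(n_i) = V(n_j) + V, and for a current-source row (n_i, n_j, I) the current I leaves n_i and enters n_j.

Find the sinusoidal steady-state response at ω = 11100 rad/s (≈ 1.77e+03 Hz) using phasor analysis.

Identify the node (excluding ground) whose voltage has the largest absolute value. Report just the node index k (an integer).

2

Element admittances at ω=11100 rad/s:
  Y(R1) = 0.001266+0.000j S between n2,n3
  I1: injects 0.0521 A into n1 (from n4)
  Y(L1) = 0.000-0.07973j S between n0,n3
  Y(L2) = 0.000-0.06006j S between n1,n4
  Y(R2) = 0.0002967+0.000j S between n1,n4
  Y(R3) = 0.0001653+0.000j S between n3,n2
  Y(R4) = 0.01130+0.000j S between n2,n0
  Y(R5) = 0.001385+0.000j S between n2,n3
  I2: injects 0.0266 A into n0 (from n3)
  Y(R6) = 0.01887+0.000j S between n3,n4
  Y(R7) = 0.002933+0.000j S between n4,n2
  Y(R8) = 0.03401+0.000j S between n1,n0
  Y(C1) = 0.000+0.03208j S between n4,n3
  I3: injects 0.00123 A into n3 (from n4)
  Y(R9) = 0.0001033+0.000j S between n1,n0
  Y(R10) = 0.08000+0.000j S between n1,n4
  V1: constraint V(n3)−V(n2) = 5.06
Assemble and solve the 5×5 MNA system:
  V(n1)=0.09699+0.5694j  V(n2)=-4.774+0.3014j  V(n3)=0.2864+0.3014j  V(n4)=-0.4087+0.4331j
  i(V1)=-0.08099+0.003020j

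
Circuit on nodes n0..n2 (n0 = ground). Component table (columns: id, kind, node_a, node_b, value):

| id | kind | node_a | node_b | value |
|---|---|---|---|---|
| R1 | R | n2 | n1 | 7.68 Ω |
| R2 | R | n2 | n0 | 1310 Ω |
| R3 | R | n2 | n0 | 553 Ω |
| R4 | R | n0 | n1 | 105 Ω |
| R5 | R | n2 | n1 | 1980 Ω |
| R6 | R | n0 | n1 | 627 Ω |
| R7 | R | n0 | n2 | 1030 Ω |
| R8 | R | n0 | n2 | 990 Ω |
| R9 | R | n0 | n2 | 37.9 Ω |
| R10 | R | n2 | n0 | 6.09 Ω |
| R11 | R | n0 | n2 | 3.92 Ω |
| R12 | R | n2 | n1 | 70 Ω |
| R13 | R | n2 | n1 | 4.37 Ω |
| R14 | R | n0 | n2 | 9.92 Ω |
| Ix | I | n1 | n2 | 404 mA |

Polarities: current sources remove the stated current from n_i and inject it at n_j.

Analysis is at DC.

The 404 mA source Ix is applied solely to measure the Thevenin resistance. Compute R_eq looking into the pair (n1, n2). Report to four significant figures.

MNA unknowns: 2 node voltages V₁..V_2
R1: Y=0.1302 on G[2,1]
R2: Y=0.0007634 on G[2,0]
R3: Y=0.001808 on G[2,0]
R4: Y=0.009524 on G[0,1]
R5: Y=0.0005051 on G[2,1]
R6: Y=0.001595 on G[0,1]
R7: Y=0.0009709 on G[0,2]
R8: Y=0.001010 on G[0,2]
R9: Y=0.02639 on G[0,2]
R10: Y=0.1642 on G[2,0]
R11: Y=0.2551 on G[0,2]
R12: Y=0.01429 on G[2,1]
R13: Y=0.2288 on G[2,1]
R14: Y=0.1008 on G[0,2]
Ix: z[1]−=0.404, z[2]+=0.404
solve → V1=-1.029, V2=0.02077

R_eq = 2.599 Ω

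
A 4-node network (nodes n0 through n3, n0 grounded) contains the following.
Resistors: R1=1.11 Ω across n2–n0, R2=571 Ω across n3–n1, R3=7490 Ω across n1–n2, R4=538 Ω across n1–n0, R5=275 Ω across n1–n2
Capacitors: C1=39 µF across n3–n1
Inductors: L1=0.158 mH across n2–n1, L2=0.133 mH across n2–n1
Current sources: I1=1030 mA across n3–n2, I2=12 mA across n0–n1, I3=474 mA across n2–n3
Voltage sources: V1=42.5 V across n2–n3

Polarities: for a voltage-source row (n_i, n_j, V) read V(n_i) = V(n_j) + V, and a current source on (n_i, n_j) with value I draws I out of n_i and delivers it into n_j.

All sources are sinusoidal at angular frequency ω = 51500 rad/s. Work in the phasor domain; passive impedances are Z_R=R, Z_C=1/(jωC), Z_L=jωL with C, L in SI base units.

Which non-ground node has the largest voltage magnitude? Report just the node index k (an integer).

MNA unknowns: 3 node voltages V₁..V_3 plus 1 source current (V1)
R1: Y=0.9009+0.000j on G[2,0]
R2: Y=0.001751+0.000j on G[3,1]
C1: Y=0.000+2.009j on G[3,1]
L1: Y=0.000-0.1229j on G[2,1]
R3: Y=0.0001335+0.000j on G[1,2]
R4: Y=0.001859+0.000j on G[1,0]
I1: z[3]−=1.03, z[2]+=1.03
I2: z[0]−=0.012, z[1]+=0.012
L2: Y=0.000-0.1460j on G[2,1]
R5: Y=0.003636+0.000j on G[1,2]
I3: z[2]−=0.474, z[3]+=0.474
V1: row V2−V3=42.5, i_V1 at 2,3
solve → V1=-48.95-0.1718j, V2=0.1143+0.0003545j, V3=-42.39+0.0003545j
aux → i_V1=0.2217+13.19j

1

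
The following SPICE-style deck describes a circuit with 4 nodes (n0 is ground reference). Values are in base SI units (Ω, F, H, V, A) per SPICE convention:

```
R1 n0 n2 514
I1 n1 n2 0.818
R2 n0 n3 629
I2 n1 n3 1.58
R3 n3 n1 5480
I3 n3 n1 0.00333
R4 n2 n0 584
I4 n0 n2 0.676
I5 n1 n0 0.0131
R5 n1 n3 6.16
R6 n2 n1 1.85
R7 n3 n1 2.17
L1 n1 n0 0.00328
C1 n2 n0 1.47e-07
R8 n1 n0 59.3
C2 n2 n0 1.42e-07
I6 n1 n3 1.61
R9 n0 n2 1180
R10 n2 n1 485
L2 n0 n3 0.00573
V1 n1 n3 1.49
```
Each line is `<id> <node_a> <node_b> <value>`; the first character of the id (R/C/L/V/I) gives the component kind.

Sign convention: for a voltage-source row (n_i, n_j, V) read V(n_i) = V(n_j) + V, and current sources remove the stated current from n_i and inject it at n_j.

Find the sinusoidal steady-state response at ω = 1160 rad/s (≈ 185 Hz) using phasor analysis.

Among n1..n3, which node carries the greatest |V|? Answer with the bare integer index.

Apply KCL at each of the 3 non-ground nodes and solve the resulting linear system.
Node n1: branches {I1, I2, R3, I3, I5, R5, R6, R7, L1, R8, I6, R10, V1} → V_1 = 0.6309+1.546j
Node n2: branches {R1, I1, R4, I4, R6, C1, C2, R9, R10} → V_2 = 3.357+1.531j
Node n3: branches {R2, I2, R3, I3, R5, R7, I6, L2, V1} → V_3 = -0.8591+1.546j
Source currents: i(V1)=-3.884+0.1317j

2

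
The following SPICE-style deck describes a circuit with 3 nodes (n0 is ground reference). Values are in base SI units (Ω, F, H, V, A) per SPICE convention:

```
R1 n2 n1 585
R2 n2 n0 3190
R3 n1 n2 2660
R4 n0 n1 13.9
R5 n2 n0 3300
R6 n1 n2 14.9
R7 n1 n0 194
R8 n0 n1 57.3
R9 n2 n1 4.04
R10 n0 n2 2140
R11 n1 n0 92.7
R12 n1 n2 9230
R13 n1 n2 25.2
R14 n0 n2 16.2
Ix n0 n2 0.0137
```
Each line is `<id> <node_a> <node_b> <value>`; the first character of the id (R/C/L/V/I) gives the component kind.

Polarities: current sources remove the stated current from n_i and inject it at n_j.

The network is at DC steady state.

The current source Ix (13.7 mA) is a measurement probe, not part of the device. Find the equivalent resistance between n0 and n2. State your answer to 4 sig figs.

R_eq = 6.938 Ω

Apply KCL at each of the 2 non-ground nodes and solve the resulting linear system.
Node n1: branches {R1, R3, R4, R6, R7, R8, R9, R11, R12, R13} → V_1 = 0.07338
Node n2: branches {R1, R2, R3, R5, R6, R9, R10, R12, R13, R14, Ix} → V_2 = 0.09506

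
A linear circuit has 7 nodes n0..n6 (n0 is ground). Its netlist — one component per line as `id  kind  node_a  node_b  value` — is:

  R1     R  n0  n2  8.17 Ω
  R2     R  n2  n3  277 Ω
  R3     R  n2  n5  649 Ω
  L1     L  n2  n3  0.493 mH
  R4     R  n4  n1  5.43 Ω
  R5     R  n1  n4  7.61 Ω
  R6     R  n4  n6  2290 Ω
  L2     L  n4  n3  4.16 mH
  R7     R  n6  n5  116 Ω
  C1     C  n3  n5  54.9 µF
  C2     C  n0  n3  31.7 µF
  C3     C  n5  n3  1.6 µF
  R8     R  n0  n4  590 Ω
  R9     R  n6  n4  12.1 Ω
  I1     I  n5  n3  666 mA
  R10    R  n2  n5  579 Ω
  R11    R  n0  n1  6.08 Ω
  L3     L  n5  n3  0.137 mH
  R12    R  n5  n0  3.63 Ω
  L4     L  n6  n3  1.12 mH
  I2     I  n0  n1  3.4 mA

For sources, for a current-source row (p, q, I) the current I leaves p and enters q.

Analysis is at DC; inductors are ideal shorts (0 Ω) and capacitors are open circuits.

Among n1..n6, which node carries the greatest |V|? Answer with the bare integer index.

Apply KCL at each of the 6 non-ground nodes and solve the resulting linear system.
Node n1: branches {R4, R5, R11, I2} → V_1 = 0.009977
Node n2: branches {R1, R2, R3, L1, R10} → V_2 = 0.004402
Node n3: branches {R2, L1, L2, C1, C2, C3, I1, L3, L4} → V_3 = 0.004402
Node n4: branches {R4, R5, R6, L2, R8, R9} → V_4 = 0.004402
Node n5: branches {R3, R7, C1, C3, I1, R10, L3, R12} → V_5 = 0.004402
Node n6: branches {R6, R7, R9, L4} → V_6 = 0.004402
Source currents: i(L1)=-0.0005388, i(L2)=0.001752, i(L3)=-0.6672, i(L4)=0.000

1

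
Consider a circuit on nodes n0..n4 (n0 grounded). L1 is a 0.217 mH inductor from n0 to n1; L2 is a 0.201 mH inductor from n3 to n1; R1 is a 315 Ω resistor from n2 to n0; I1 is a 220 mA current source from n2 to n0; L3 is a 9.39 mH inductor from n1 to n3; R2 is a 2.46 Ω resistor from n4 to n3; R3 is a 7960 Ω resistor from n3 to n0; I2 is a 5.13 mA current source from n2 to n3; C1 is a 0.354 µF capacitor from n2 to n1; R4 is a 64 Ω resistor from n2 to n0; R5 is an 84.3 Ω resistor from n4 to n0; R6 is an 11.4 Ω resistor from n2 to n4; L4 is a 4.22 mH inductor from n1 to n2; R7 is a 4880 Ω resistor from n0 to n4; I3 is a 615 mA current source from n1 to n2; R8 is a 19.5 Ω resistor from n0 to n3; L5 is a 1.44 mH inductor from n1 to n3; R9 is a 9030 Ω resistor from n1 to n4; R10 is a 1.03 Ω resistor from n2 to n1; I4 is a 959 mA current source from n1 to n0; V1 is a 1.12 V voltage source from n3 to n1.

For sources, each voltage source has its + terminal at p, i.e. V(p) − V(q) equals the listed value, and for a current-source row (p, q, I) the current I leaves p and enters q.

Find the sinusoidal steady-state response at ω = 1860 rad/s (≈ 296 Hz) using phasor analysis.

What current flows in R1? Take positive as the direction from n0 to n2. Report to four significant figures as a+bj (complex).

Element admittances at ω=1860 rad/s:
  Y(L1) = 0.000-2.478j S between n0,n1
  Y(L2) = 0.000-2.675j S between n3,n1
  Y(R1) = 0.003175+0.000j S between n2,n0
  I1: injects 0.22 A into n0 (from n2)
  Y(L3) = 0.000-0.05726j S between n1,n3
  Y(R2) = 0.4065+0.000j S between n4,n3
  Y(R3) = 0.0001256+0.000j S between n3,n0
  I2: injects 0.00513 A into n3 (from n2)
  Y(C1) = 0.000+0.0006584j S between n2,n1
  Y(R4) = 0.01562+0.000j S between n2,n0
  Y(R5) = 0.01186+0.000j S between n4,n0
  Y(R6) = 0.08772+0.000j S between n2,n4
  Y(L4) = 0.000-0.1274j S between n1,n2
  Y(R7) = 0.0002049+0.000j S between n0,n4
  I3: injects 0.615 A into n2 (from n1)
  Y(R8) = 0.05128+0.000j S between n0,n3
  Y(L5) = 0.000-0.3734j S between n1,n3
  Y(R9) = 0.0001107+0.000j S between n1,n4
  Y(R10) = 0.9709+0.000j S between n2,n1
  I4: injects 0.959 A into n0 (from n1)
  V1: constraint V(n3)−V(n1) = 1.12
Assemble and solve the 5×5 MNA system:
  V(n1)=-0.01624-0.5066j  V(n2)=0.4180-0.4448j  V(n3)=1.104-0.5066j  V(n4)=0.9584-0.4838j
  i(V1)=-0.1107+3.513j

-0.001327+0.001412j A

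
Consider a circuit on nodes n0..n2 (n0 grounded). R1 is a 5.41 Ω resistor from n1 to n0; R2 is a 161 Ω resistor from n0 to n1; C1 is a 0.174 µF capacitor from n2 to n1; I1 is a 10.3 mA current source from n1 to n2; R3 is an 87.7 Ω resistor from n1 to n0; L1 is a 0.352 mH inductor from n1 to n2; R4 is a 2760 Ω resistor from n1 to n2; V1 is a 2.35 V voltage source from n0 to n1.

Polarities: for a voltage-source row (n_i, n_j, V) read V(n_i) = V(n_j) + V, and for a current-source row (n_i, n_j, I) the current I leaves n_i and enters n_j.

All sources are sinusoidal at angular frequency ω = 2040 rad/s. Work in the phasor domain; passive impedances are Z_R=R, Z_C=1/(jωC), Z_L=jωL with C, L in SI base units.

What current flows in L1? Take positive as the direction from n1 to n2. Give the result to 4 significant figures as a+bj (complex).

-0.01030+2.681e-06j A

MNA unknowns: 2 node voltages V₁..V_2 plus 1 source current (V1)
R1: Y=0.1848+0.000j on G[1,0]
R2: Y=0.006211+0.000j on G[0,1]
C1: Y=0.000+0.0003550j on G[2,1]
I1: z[1]−=0.0103, z[2]+=0.0103
R3: Y=0.01140+0.000j on G[1,0]
L1: Y=0.000-1.393j on G[1,2]
R4: Y=0.0003623+0.000j on G[1,2]
V1: row V0−V1=2.35, i_V1 at 0,1
solve → V1=-2.350+0.000j, V2=-2.350+0.007398j
aux → i_V1=-0.4758+0.000j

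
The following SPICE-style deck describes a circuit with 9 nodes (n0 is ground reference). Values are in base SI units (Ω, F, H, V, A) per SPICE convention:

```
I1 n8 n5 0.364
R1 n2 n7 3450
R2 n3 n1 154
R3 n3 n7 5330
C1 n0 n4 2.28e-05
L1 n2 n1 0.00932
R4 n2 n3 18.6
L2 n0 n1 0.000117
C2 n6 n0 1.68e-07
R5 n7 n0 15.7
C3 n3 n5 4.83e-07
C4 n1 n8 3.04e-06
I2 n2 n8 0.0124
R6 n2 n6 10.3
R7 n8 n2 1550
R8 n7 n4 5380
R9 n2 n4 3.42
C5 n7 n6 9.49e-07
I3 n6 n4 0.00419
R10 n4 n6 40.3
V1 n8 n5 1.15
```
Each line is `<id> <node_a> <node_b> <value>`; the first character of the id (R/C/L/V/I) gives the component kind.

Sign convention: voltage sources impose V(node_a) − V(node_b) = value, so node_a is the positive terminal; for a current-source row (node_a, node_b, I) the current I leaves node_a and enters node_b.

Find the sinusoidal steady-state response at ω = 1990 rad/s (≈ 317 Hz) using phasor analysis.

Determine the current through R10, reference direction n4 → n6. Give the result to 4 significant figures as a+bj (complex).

0.0002561+0.001558j A

Apply KCL at each of the 8 non-ground nodes and solve the resulting linear system.
Node n1: branches {R2, L1, L2, C4} → V_1 = -0.007127-0.003705j
Node n2: branches {R1, L1, R4, I2, R6, R7, R9} → V_2 = -0.5983-0.4343j
Node n3: branches {R2, R3, R4, C3} → V_3 = -0.5113-0.3937j
Node n4: branches {C1, R8, R9, I3, R10} → V_4 = -0.6372-0.3405j
Node n5: branches {I1, C3, V1} → V_5 = -0.9473-1.752j
Node n6: branches {C2, R6, C5, I3, R10} → V_6 = -0.6476-0.4033j
Node n7: branches {R1, R3, R5, R8, C5} → V_7 = 0.005127-0.02324j
Node n8: branches {I1, C4, I2, R7, V1} → V_8 = 0.2027-1.752j
Source currents: i(V1)=-0.3627-0.0004191j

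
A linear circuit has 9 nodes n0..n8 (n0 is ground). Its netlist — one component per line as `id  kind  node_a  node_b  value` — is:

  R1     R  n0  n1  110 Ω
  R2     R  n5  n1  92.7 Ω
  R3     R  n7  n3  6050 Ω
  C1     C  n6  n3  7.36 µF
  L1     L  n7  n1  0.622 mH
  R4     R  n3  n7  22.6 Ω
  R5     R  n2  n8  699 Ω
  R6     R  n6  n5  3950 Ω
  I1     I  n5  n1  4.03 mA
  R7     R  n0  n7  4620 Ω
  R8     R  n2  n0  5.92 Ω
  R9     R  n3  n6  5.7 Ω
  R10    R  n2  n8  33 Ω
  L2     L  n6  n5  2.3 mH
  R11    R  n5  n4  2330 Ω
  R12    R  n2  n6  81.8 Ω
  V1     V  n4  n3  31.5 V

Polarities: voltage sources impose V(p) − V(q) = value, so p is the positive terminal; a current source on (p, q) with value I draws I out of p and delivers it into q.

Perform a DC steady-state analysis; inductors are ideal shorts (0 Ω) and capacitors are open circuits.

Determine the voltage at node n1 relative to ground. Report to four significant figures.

MNA unknowns: 8 node voltages V₁..V_8 plus 3 source currents (L1, L2, V1)
R1: Y=0.009091 on G[0,1]
R2: Y=0.01079 on G[5,1]
R3: Y=0.0001653 on G[7,3]
C1: Y=0.000 on G[6,3]
L1: row V7−V1=0, i_L1 at 7,1
R4: Y=0.04425 on G[3,7]
R5: Y=0.001431 on G[2,8]
R6: Y=0.0002532 on G[6,5]
I1: z[5]−=0.00403, z[1]+=0.00403
R7: Y=0.0002165 on G[0,7]
R8: Y=0.1689 on G[2,0]
R9: Y=0.1754 on G[3,6]
R10: Y=0.03030 on G[2,8]
L2: row V6−V5=0, i_L2 at 6,5
R11: Y=0.0004292 on G[5,4]
R12: Y=0.01222 on G[2,6]
V1: row V4−V3=31.5, i_V1 at 4,3
solve → V1=0.01398, V2=-0.0007701, V3=-0.06767, V4=31.43, V5=-0.01141, V6=-0.01141, V7=0.01398, V8=-0.0007701
aux → i_L1=-0.003629, i_L2=-0.009739, i_V1=-0.01350

0.01398 V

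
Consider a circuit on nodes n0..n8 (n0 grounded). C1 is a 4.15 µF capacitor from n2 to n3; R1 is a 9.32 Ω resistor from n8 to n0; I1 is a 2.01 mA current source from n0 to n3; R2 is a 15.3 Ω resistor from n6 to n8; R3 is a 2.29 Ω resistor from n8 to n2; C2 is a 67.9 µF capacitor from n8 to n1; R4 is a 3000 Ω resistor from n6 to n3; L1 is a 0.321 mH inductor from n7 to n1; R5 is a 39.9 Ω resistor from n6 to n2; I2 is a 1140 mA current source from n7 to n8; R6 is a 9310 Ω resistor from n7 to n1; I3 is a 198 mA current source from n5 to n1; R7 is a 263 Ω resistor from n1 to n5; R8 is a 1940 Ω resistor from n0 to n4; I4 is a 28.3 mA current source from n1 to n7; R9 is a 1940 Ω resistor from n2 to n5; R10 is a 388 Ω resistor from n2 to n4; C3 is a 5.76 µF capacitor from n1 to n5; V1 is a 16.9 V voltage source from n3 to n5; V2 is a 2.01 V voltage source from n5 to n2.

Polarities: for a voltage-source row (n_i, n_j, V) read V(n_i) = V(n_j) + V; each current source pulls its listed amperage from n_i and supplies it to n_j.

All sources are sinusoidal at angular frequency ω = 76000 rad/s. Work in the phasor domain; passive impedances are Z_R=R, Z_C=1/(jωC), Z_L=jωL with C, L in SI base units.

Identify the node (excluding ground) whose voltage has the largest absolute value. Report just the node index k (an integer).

7

MNA unknowns: 8 node voltages V₁..V_8 plus 2 source currents (V1, V2)
C1: Y=0.000+0.3154j on G[2,3]
R1: Y=0.1073+0.000j on G[8,0]
I1: z[0]−=0.00201, z[3]+=0.00201
R2: Y=0.06536+0.000j on G[6,8]
R3: Y=0.4367+0.000j on G[8,2]
C2: Y=0.000+5.160j on G[8,1]
R4: Y=0.0003333+0.000j on G[6,3]
L1: Y=0.000-0.04099j on G[7,1]
R5: Y=0.02506+0.000j on G[6,2]
I2: z[7]−=1.14, z[8]+=1.14
R6: Y=0.0001074+0.000j on G[7,1]
I3: z[5]−=0.198, z[1]+=0.198
R7: Y=0.003802+0.000j on G[1,5]
R8: Y=0.0005155+0.000j on G[0,4]
I4: z[1]−=0.0283, z[7]+=0.0283
R9: Y=0.0005155+0.000j on G[2,5]
R10: Y=0.002577+0.000j on G[2,4]
C3: Y=0.000+0.4378j on G[1,5]
V1: row V3−V5=16.9, i_V1 at 3,5
V2: row V5−V2=2.01, i_V2 at 5,2
solve → V1=0.08465+0.1164j, V2=-1.198-0.6898j, V3=17.71-0.6898j, V4=-0.9982-0.5748j, V5=0.8121-0.6898j, V6=-0.2488-0.1910j, V7=0.01358-27.00j, V8=0.02353+0.002762j
aux → i_V1=-0.003977-5.964j, i_V2=-0.5587-6.279j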